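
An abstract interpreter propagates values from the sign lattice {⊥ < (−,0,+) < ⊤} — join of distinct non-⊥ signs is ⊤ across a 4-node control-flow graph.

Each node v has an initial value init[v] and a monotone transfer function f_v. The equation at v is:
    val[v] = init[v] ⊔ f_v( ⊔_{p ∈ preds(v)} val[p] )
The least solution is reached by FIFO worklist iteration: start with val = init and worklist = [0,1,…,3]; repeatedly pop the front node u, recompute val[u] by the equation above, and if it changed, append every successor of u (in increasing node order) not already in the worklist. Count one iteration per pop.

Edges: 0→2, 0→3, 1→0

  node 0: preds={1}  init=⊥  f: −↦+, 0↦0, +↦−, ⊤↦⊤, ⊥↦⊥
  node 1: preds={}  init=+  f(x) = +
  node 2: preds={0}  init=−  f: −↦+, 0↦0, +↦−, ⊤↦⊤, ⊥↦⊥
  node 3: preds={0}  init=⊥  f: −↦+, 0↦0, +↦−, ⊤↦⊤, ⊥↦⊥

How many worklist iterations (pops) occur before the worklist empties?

4

Trace (4 dequeues):
  [1] u=0 | in + | out − | prev ⊥ | push {}
  [2] u=1 | in ⊥ | out + | ==
  [3] u=2 | in − | out ⊤ | prev − | push {}
  [4] u=3 | in − | out + | prev ⊥ | push {}

Converged values:
  [0] −
  [1] +
  [2] ⊤
  [3] +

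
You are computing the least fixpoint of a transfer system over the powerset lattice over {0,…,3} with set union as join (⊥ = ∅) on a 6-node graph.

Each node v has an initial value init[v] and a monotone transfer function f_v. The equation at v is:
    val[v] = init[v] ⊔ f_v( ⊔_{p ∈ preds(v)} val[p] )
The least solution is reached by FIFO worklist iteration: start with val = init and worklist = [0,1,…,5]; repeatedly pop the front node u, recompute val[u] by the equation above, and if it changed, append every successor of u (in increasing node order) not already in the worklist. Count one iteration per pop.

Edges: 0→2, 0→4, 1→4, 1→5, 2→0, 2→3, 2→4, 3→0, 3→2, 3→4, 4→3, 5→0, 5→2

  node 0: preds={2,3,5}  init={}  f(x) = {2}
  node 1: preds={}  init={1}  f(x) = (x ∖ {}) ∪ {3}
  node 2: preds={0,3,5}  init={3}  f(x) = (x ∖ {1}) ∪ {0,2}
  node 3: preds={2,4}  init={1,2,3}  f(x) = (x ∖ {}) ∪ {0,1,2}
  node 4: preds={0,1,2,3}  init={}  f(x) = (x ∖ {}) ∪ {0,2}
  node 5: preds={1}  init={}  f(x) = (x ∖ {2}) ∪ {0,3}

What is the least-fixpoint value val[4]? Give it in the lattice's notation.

{0,1,2,3}

Trace (9 dequeues):
  [1] u=0 | in {1,2,3} | out {2} | prev {} | push {}
  [2] u=1 | in {} | out {1,3} | prev {1} | push {}
  [3] u=2 | in {1,2,3} | out {0,2,3} | prev {3} | push {0}
  [4] u=3 | in {0,2,3} | out {0,1,2,3} | prev {1,2,3} | push {2}
  [5] u=4 | in {0,1,2,3} | out {0,1,2,3} | prev {} | push {3}
  [6] u=5 | in {1,3} | out {0,1,3} | prev {} | push {}
  [7] u=0 | in {0,1,2,3} | out {2} | ==
  [8] u=2 | in {0,1,2,3} | out {0,2,3} | ==
  [9] u=3 | in {0,1,2,3} | out {0,1,2,3} | ==

Converged values:
  [0] {2}
  [1] {1,3}
  [2] {0,2,3}
  [3] {0,1,2,3}
  [4] {0,1,2,3}
  [5] {0,1,3}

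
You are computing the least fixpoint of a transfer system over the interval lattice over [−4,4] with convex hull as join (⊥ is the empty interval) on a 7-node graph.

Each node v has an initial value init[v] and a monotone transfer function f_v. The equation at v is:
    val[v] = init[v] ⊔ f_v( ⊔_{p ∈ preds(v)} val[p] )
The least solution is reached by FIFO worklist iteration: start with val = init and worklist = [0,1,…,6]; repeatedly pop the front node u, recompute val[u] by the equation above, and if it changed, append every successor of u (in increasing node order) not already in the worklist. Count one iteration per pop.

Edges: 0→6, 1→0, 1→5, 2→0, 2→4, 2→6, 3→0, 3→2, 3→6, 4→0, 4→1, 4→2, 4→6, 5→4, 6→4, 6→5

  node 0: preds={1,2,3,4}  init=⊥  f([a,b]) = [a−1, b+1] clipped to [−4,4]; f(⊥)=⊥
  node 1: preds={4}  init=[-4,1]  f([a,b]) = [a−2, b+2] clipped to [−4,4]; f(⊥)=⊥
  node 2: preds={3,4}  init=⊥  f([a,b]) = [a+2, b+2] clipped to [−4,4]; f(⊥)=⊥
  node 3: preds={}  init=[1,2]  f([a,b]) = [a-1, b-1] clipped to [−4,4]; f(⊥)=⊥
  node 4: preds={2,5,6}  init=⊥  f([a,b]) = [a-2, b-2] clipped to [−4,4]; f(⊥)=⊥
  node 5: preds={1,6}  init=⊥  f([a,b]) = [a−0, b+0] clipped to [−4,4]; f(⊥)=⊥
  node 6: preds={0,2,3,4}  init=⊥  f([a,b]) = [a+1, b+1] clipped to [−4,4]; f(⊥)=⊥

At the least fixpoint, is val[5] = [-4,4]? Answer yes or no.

yes

Trace (19 dequeues):
  [1] u=0 | in [-4,2] | out [-4,3] | prev ⊥ | push {}
  [2] u=1 | in ⊥ | out [-4,1] | ==
  [3] u=2 | in [1,2] | out [3,4] | prev ⊥ | push {0}
  [4] u=3 | in ⊥ | out [1,2] | ==
  [5] u=4 | in [3,4] | out [1,2] | prev ⊥ | push {1,2}
  [6] u=5 | in [-4,1] | out [-4,1] | prev ⊥ | push {4}
  [7] u=6 | in [-4,4] | out [-3,4] | prev ⊥ | push {5}
  [8] u=0 | in [-4,4] | out [-4,4] | prev [-4,3] | push {6}
  [9] u=1 | in [1,2] | out [-4,4] | prev [-4,1] | push {0}
  [10] u=2 | in [1,2] | out [3,4] | ==
  [11] u=4 | in [-4,4] | out [-4,2] | prev [1,2] | push {1,2}
  [12] u=5 | in [-4,4] | out [-4,4] | prev [-4,1] | push {4}
  [13] u=6 | in [-4,4] | out [-3,4] | ==
  [14] u=0 | in [-4,4] | out [-4,4] | ==
  [15] u=1 | in [-4,2] | out [-4,4] | ==
  [16] u=2 | in [-4,2] | out [-2,4] | prev [3,4] | push {0,6}
  [17] u=4 | in [-4,4] | out [-4,2] | ==
  [18] u=0 | in [-4,4] | out [-4,4] | ==
  [19] u=6 | in [-4,4] | out [-3,4] | ==

Converged values:
  [0] [-4,4]
  [1] [-4,4]
  [2] [-2,4]
  [3] [1,2]
  [4] [-4,2]
  [5] [-4,4]
  [6] [-3,4]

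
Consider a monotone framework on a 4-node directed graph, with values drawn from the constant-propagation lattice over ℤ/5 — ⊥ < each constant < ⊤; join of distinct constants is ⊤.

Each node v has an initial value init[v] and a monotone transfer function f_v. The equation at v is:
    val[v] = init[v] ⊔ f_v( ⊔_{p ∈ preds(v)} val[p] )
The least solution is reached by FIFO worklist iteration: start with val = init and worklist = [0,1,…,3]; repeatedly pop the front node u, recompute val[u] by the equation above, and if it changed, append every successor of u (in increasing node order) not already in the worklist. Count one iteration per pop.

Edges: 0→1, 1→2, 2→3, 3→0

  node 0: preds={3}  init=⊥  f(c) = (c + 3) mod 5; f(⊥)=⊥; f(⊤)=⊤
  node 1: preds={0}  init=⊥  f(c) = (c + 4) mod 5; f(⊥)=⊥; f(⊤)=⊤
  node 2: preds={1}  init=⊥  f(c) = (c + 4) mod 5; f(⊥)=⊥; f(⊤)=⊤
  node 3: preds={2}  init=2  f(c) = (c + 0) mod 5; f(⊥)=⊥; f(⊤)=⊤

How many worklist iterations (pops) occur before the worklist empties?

Trace (8 dequeues):
  [1] u=0 | in 2 | out 0 | prev ⊥ | push {}
  [2] u=1 | in 0 | out 4 | prev ⊥ | push {}
  [3] u=2 | in 4 | out 3 | prev ⊥ | push {}
  [4] u=3 | in 3 | out ⊤ | prev 2 | push {0}
  [5] u=0 | in ⊤ | out ⊤ | prev 0 | push {1}
  [6] u=1 | in ⊤ | out ⊤ | prev 4 | push {2}
  [7] u=2 | in ⊤ | out ⊤ | prev 3 | push {3}
  [8] u=3 | in ⊤ | out ⊤ | ==

Converged values:
  [0] ⊤
  [1] ⊤
  [2] ⊤
  [3] ⊤

8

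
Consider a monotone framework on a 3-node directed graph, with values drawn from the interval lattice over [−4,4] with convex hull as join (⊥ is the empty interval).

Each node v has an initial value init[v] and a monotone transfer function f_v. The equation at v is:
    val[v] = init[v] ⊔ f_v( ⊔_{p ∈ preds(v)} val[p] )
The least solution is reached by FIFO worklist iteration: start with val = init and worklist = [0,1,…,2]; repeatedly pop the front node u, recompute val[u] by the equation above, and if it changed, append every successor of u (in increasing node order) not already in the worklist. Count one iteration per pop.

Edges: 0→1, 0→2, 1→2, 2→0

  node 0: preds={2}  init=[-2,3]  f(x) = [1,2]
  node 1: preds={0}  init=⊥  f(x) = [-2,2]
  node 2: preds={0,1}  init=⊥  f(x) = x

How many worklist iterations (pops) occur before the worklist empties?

Worklist (4 pops):
  #1 pop 0: in=⊥ → [-2,3] (no change)
  #2 pop 1: in=[-2,3] → [-2,2] (was ⊥); enqueue []
  #3 pop 2: in=[-2,3] → [-2,3] (was ⊥); enqueue [0]
  #4 pop 0: in=[-2,3] → [-2,3] (no change)

Fixpoint:
  val[0] = [-2,3]
  val[1] = [-2,2]
  val[2] = [-2,3]

4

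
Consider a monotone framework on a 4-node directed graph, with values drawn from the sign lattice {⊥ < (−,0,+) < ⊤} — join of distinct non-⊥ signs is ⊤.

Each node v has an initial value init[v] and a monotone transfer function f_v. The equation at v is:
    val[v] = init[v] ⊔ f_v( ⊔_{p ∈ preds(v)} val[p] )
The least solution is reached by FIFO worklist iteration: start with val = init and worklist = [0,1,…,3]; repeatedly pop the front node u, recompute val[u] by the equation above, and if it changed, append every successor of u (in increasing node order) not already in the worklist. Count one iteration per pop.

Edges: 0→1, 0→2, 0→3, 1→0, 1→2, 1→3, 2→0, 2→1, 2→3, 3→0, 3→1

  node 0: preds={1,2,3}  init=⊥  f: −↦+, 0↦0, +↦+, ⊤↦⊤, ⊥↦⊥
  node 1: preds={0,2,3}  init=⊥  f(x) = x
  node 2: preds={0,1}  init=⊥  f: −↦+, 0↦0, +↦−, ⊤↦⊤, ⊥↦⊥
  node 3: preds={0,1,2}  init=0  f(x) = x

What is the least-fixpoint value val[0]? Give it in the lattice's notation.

0

Worklist (6 pops):
  #1 pop 0: in=0 → 0 (was ⊥); enqueue []
  #2 pop 1: in=0 → 0 (was ⊥); enqueue [0]
  #3 pop 2: in=0 → 0 (was ⊥); enqueue [1]
  #4 pop 3: in=0 → 0 (no change)
  #5 pop 0: in=0 → 0 (no change)
  #6 pop 1: in=0 → 0 (no change)

Fixpoint:
  val[0] = 0
  val[1] = 0
  val[2] = 0
  val[3] = 0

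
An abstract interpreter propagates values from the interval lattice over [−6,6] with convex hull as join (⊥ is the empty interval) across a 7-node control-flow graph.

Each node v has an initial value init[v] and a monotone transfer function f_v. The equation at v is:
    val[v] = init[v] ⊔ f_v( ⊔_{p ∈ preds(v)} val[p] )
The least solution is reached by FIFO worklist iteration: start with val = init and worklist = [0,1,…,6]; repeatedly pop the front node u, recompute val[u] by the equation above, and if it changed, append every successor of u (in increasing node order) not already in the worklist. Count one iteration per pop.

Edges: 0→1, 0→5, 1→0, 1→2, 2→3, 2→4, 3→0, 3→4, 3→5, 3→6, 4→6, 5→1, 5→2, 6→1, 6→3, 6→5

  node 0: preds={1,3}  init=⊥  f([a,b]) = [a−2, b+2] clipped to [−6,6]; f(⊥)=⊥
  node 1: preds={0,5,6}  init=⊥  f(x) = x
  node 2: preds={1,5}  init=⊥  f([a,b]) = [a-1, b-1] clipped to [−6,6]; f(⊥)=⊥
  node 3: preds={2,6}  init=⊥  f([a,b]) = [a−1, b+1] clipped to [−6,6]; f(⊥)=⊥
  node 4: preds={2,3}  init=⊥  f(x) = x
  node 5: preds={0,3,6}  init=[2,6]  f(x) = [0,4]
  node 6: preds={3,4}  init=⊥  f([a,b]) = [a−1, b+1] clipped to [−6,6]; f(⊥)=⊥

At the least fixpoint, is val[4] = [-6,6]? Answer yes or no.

yes

Iteration log — 26 steps:
  step 1. node 0  ⊔preds=⊥  new=⊥  stable
  step 2. node 1  ⊔preds=[2,6]  new=[2,6]  old=⊥  +wl: 0
  step 3. node 2  ⊔preds=[2,6]  new=[1,5]  old=⊥  +wl: 
  step 4. node 3  ⊔preds=[1,5]  new=[0,6]  old=⊥  +wl: 
  step 5. node 4  ⊔preds=[0,6]  new=[0,6]  old=⊥  +wl: 
  step 6. node 5  ⊔preds=[0,6]  new=[0,6]  old=[2,6]  +wl: 1,2
  step 7. node 6  ⊔preds=[0,6]  new=[-1,6]  old=⊥  +wl: 3,5
  step 8. node 0  ⊔preds=[0,6]  new=[-2,6]  old=⊥  +wl: 
  step 9. node 1  ⊔preds=[-2,6]  new=[-2,6]  old=[2,6]  +wl: 0
  step 10. node 2  ⊔preds=[-2,6]  new=[-3,5]  old=[1,5]  +wl: 4
  step 11. node 3  ⊔preds=[-3,6]  new=[-4,6]  old=[0,6]  +wl: 6
  step 12. node 5  ⊔preds=[-4,6]  new=[0,6]  stable
  step 13. node 0  ⊔preds=[-4,6]  new=[-6,6]  old=[-2,6]  +wl: 1,5
  step 14. node 4  ⊔preds=[-4,6]  new=[-4,6]  old=[0,6]  +wl: 
  step 15. node 6  ⊔preds=[-4,6]  new=[-5,6]  old=[-1,6]  +wl: 3
  step 16. node 1  ⊔preds=[-6,6]  new=[-6,6]  old=[-2,6]  +wl: 0,2
  step 17. node 5  ⊔preds=[-6,6]  new=[0,6]  stable
  step 18. node 3  ⊔preds=[-5,6]  new=[-6,6]  old=[-4,6]  +wl: 4,5,6
  step 19. node 0  ⊔preds=[-6,6]  new=[-6,6]  stable
  step 20. node 2  ⊔preds=[-6,6]  new=[-6,5]  old=[-3,5]  +wl: 3
  step 21. node 4  ⊔preds=[-6,6]  new=[-6,6]  old=[-4,6]  +wl: 
  step 22. node 5  ⊔preds=[-6,6]  new=[0,6]  stable
  step 23. node 6  ⊔preds=[-6,6]  new=[-6,6]  old=[-5,6]  +wl: 1,5
  step 24. node 3  ⊔preds=[-6,6]  new=[-6,6]  stable
  step 25. node 1  ⊔preds=[-6,6]  new=[-6,6]  stable
  step 26. node 5  ⊔preds=[-6,6]  new=[0,6]  stable

Least fixpoint reached:
  node 0: [-6,6]
  node 1: [-6,6]
  node 2: [-6,5]
  node 3: [-6,6]
  node 4: [-6,6]
  node 5: [0,6]
  node 6: [-6,6]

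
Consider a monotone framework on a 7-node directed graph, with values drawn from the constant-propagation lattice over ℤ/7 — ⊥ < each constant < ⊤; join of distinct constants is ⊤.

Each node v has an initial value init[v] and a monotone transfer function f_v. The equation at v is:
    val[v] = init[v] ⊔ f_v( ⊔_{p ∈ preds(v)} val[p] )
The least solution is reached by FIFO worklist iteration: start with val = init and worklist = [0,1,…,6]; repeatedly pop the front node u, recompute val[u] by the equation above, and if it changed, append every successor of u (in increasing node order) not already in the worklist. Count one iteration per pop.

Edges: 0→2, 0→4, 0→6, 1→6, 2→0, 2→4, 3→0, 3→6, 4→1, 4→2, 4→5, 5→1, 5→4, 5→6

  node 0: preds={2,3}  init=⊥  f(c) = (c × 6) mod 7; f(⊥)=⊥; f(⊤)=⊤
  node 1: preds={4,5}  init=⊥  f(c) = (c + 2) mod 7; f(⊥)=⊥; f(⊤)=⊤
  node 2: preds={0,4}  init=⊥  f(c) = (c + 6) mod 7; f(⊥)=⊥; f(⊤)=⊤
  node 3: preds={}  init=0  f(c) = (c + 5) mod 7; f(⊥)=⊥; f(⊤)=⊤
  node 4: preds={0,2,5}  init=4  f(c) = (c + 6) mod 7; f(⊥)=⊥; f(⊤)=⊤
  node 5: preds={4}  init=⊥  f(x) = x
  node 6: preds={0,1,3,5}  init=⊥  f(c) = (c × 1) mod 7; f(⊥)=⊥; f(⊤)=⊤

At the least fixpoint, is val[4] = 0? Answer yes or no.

Worklist (12 pops):
  #1 pop 0: in=0 → 0 (was ⊥); enqueue []
  #2 pop 1: in=4 → 6 (was ⊥); enqueue []
  #3 pop 2: in=⊤ → ⊤ (was ⊥); enqueue [0]
  #4 pop 3: in=⊥ → 0 (no change)
  #5 pop 4: in=⊤ → ⊤ (was 4); enqueue [1,2]
  #6 pop 5: in=⊤ → ⊤ (was ⊥); enqueue [4]
  #7 pop 6: in=⊤ → ⊤ (was ⊥); enqueue []
  #8 pop 0: in=⊤ → ⊤ (was 0); enqueue [6]
  #9 pop 1: in=⊤ → ⊤ (was 6); enqueue []
  #10 pop 2: in=⊤ → ⊤ (no change)
  #11 pop 4: in=⊤ → ⊤ (no change)
  #12 pop 6: in=⊤ → ⊤ (no change)

Fixpoint:
  val[0] = ⊤
  val[1] = ⊤
  val[2] = ⊤
  val[3] = 0
  val[4] = ⊤
  val[5] = ⊤
  val[6] = ⊤

no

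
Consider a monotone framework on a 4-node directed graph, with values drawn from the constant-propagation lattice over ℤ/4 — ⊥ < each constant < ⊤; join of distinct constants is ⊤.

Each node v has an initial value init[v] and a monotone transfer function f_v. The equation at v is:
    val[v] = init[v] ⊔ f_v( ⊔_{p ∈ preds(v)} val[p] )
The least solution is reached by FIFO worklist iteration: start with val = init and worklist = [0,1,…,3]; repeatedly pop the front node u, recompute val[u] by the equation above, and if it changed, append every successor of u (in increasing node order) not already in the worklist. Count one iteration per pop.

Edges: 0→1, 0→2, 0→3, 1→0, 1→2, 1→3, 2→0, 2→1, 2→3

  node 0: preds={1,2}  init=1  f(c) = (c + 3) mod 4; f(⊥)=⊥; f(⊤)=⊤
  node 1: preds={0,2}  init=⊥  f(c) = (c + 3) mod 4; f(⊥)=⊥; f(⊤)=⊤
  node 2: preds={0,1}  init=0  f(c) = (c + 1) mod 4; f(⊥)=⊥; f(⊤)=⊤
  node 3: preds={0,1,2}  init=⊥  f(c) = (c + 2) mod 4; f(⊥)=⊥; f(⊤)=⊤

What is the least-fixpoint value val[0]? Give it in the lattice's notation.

⊤

Iteration log — 6 steps:
  step 1. node 0  ⊔preds=0  new=⊤  old=1  +wl: 
  step 2. node 1  ⊔preds=⊤  new=⊤  old=⊥  +wl: 0
  step 3. node 2  ⊔preds=⊤  new=⊤  old=0  +wl: 1
  step 4. node 3  ⊔preds=⊤  new=⊤  old=⊥  +wl: 
  step 5. node 0  ⊔preds=⊤  new=⊤  stable
  step 6. node 1  ⊔preds=⊤  new=⊤  stable

Least fixpoint reached:
  node 0: ⊤
  node 1: ⊤
  node 2: ⊤
  node 3: ⊤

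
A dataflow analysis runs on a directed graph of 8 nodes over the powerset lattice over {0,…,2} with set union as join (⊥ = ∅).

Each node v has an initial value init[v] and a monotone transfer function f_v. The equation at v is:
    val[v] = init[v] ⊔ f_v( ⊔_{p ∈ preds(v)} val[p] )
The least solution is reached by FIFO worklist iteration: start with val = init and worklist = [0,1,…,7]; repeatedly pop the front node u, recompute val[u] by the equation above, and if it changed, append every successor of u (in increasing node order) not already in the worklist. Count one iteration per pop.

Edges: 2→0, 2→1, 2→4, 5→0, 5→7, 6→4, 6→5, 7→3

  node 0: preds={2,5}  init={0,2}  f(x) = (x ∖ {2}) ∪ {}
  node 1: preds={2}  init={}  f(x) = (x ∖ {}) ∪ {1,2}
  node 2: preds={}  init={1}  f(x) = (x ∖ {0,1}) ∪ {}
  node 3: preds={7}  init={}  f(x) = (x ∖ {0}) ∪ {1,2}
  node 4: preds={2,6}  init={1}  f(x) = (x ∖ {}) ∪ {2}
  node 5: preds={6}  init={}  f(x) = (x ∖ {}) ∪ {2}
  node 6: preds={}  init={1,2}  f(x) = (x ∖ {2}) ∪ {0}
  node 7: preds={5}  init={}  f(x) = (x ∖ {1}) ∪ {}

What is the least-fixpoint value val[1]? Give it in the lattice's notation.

{1,2}

Trace (15 dequeues):
  [1] u=0 | in {1} | out {0,1,2} | prev {0,2} | push {}
  [2] u=1 | in {1} | out {1,2} | prev {} | push {}
  [3] u=2 | in {} | out {1} | ==
  [4] u=3 | in {} | out {1,2} | prev {} | push {}
  [5] u=4 | in {1,2} | out {1,2} | prev {1} | push {}
  [6] u=5 | in {1,2} | out {1,2} | prev {} | push {0}
  [7] u=6 | in {} | out {0,1,2} | prev {1,2} | push {4,5}
  [8] u=7 | in {1,2} | out {2} | prev {} | push {3}
  [9] u=0 | in {1,2} | out {0,1,2} | ==
  [10] u=4 | in {0,1,2} | out {0,1,2} | prev {1,2} | push {}
  [11] u=5 | in {0,1,2} | out {0,1,2} | prev {1,2} | push {0,7}
  [12] u=3 | in {2} | out {1,2} | ==
  [13] u=0 | in {0,1,2} | out {0,1,2} | ==
  [14] u=7 | in {0,1,2} | out {0,2} | prev {2} | push {3}
  [15] u=3 | in {0,2} | out {1,2} | ==

Converged values:
  [0] {0,1,2}
  [1] {1,2}
  [2] {1}
  [3] {1,2}
  [4] {0,1,2}
  [5] {0,1,2}
  [6] {0,1,2}
  [7] {0,2}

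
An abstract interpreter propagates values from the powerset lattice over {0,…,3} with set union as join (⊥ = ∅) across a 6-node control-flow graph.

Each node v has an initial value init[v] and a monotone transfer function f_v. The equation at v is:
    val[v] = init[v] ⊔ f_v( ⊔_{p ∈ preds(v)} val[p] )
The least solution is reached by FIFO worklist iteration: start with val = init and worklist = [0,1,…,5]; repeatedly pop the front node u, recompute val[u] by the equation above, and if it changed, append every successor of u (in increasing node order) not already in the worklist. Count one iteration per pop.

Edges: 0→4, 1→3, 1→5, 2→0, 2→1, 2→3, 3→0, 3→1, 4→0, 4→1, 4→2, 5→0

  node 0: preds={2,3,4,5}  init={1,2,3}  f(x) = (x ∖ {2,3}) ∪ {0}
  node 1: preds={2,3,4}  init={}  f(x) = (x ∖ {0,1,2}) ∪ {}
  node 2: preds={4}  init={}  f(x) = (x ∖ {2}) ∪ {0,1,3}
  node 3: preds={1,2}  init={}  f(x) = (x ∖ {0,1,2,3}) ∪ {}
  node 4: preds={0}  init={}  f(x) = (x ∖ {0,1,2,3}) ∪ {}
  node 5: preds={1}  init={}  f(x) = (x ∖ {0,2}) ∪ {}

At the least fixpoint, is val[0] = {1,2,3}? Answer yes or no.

Iteration log — 11 steps:
  step 1. node 0  ⊔preds={}  new={0,1,2,3}  old={1,2,3}  +wl: 
  step 2. node 1  ⊔preds={}  new={}  stable
  step 3. node 2  ⊔preds={}  new={0,1,3}  old={}  +wl: 0,1
  step 4. node 3  ⊔preds={0,1,3}  new={}  stable
  step 5. node 4  ⊔preds={0,1,2,3}  new={}  stable
  step 6. node 5  ⊔preds={}  new={}  stable
  step 7. node 0  ⊔preds={0,1,3}  new={0,1,2,3}  stable
  step 8. node 1  ⊔preds={0,1,3}  new={3}  old={}  +wl: 3,5
  step 9. node 3  ⊔preds={0,1,3}  new={}  stable
  step 10. node 5  ⊔preds={3}  new={3}  old={}  +wl: 0
  step 11. node 0  ⊔preds={0,1,3}  new={0,1,2,3}  stable

Least fixpoint reached:
  node 0: {0,1,2,3}
  node 1: {3}
  node 2: {0,1,3}
  node 3: {}
  node 4: {}
  node 5: {3}

no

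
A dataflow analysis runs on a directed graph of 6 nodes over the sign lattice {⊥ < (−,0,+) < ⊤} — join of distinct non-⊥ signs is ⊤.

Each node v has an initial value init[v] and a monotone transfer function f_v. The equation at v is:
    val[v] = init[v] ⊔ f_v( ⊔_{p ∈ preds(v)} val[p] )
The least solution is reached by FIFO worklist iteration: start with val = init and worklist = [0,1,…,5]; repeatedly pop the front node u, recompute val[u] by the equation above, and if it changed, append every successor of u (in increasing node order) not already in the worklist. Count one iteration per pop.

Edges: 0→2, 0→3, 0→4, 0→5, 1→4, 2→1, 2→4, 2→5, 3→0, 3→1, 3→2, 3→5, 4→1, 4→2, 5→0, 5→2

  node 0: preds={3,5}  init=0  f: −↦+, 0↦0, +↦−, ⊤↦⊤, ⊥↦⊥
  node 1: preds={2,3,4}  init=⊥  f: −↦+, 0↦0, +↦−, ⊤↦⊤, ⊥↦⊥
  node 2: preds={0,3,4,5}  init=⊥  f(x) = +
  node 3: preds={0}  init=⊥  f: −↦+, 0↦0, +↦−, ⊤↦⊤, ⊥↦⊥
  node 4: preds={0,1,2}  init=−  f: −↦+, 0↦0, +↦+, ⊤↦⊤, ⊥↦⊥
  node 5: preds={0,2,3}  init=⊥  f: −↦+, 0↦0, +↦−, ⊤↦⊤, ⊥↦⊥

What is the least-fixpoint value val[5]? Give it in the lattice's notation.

⊤

Worklist (15 pops):
  #1 pop 0: in=⊥ → 0 (no change)
  #2 pop 1: in=− → + (was ⊥); enqueue []
  #3 pop 2: in=⊤ → + (was ⊥); enqueue [1]
  #4 pop 3: in=0 → 0 (was ⊥); enqueue [0,2]
  #5 pop 4: in=⊤ → ⊤ (was −); enqueue []
  #6 pop 5: in=⊤ → ⊤ (was ⊥); enqueue []
  #7 pop 1: in=⊤ → ⊤ (was +); enqueue [4]
  #8 pop 0: in=⊤ → ⊤ (was 0); enqueue [3,5]
  #9 pop 2: in=⊤ → + (no change)
  #10 pop 4: in=⊤ → ⊤ (no change)
  #11 pop 3: in=⊤ → ⊤ (was 0); enqueue [0,1,2]
  #12 pop 5: in=⊤ → ⊤ (no change)
  #13 pop 0: in=⊤ → ⊤ (no change)
  #14 pop 1: in=⊤ → ⊤ (no change)
  #15 pop 2: in=⊤ → + (no change)

Fixpoint:
  val[0] = ⊤
  val[1] = ⊤
  val[2] = +
  val[3] = ⊤
  val[4] = ⊤
  val[5] = ⊤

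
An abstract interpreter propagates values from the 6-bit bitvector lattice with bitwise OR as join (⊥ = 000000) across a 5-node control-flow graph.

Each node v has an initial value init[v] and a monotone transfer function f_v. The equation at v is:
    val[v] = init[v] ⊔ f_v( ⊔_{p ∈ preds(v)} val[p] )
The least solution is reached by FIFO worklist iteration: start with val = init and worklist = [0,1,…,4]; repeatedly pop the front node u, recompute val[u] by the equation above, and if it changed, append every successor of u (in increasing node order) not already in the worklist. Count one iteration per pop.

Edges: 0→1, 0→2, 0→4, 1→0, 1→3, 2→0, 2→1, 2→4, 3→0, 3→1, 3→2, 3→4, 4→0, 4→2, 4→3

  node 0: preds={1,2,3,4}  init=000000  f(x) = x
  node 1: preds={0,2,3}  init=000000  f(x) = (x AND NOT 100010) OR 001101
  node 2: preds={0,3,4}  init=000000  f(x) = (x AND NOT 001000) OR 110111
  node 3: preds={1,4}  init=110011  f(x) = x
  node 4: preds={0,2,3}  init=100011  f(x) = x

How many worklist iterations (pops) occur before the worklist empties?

10

Worklist (10 pops):
  #1 pop 0: in=110011 → 110011 (was 000000); enqueue []
  #2 pop 1: in=110011 → 011101 (was 000000); enqueue [0]
  #3 pop 2: in=110011 → 110111 (was 000000); enqueue [1]
  #4 pop 3: in=111111 → 111111 (was 110011); enqueue [2]
  #5 pop 4: in=111111 → 111111 (was 100011); enqueue [3]
  #6 pop 0: in=111111 → 111111 (was 110011); enqueue [4]
  #7 pop 1: in=111111 → 011101 (no change)
  #8 pop 2: in=111111 → 110111 (no change)
  #9 pop 3: in=111111 → 111111 (no change)
  #10 pop 4: in=111111 → 111111 (no change)

Fixpoint:
  val[0] = 111111
  val[1] = 011101
  val[2] = 110111
  val[3] = 111111
  val[4] = 111111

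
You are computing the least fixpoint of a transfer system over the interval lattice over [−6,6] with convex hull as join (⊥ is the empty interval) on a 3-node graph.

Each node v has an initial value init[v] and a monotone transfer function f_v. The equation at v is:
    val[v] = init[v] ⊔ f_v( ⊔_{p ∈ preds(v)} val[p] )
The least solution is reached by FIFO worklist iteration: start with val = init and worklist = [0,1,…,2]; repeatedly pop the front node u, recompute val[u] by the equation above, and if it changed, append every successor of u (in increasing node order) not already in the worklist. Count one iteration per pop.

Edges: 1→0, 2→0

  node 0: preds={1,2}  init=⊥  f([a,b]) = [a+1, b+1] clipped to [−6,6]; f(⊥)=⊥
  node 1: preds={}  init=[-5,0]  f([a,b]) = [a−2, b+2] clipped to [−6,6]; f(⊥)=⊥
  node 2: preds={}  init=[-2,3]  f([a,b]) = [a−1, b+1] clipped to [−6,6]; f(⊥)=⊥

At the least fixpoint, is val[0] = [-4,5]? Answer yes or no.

no

Worklist (3 pops):
  #1 pop 0: in=[-5,3] → [-4,4] (was ⊥); enqueue []
  #2 pop 1: in=⊥ → [-5,0] (no change)
  #3 pop 2: in=⊥ → [-2,3] (no change)

Fixpoint:
  val[0] = [-4,4]
  val[1] = [-5,0]
  val[2] = [-2,3]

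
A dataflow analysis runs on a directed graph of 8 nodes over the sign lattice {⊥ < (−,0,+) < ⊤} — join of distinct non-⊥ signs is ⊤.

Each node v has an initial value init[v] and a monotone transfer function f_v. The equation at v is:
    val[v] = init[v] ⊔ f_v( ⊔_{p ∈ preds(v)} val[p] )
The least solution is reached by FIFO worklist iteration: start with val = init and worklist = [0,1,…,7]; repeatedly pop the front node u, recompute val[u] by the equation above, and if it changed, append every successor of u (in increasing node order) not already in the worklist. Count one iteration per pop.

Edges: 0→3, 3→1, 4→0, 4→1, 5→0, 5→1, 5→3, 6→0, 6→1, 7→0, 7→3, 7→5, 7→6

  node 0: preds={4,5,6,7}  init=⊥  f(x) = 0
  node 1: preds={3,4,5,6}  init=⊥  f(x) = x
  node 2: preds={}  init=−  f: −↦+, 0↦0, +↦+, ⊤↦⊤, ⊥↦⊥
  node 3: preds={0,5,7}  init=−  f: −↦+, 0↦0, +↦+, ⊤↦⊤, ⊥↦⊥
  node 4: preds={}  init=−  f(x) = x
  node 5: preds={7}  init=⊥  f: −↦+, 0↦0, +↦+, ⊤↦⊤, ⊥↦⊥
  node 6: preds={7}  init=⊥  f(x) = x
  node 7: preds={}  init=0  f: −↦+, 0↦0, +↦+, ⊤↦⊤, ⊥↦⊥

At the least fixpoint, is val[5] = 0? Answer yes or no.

yes

Trace (11 dequeues):
  [1] u=0 | in ⊤ | out 0 | prev ⊥ | push {}
  [2] u=1 | in − | out − | prev ⊥ | push {}
  [3] u=2 | in ⊥ | out − | ==
  [4] u=3 | in 0 | out ⊤ | prev − | push {1}
  [5] u=4 | in ⊥ | out − | ==
  [6] u=5 | in 0 | out 0 | prev ⊥ | push {0,3}
  [7] u=6 | in 0 | out 0 | prev ⊥ | push {}
  [8] u=7 | in ⊥ | out 0 | ==
  [9] u=1 | in ⊤ | out ⊤ | prev − | push {}
  [10] u=0 | in ⊤ | out 0 | ==
  [11] u=3 | in 0 | out ⊤ | ==

Converged values:
  [0] 0
  [1] ⊤
  [2] −
  [3] ⊤
  [4] −
  [5] 0
  [6] 0
  [7] 0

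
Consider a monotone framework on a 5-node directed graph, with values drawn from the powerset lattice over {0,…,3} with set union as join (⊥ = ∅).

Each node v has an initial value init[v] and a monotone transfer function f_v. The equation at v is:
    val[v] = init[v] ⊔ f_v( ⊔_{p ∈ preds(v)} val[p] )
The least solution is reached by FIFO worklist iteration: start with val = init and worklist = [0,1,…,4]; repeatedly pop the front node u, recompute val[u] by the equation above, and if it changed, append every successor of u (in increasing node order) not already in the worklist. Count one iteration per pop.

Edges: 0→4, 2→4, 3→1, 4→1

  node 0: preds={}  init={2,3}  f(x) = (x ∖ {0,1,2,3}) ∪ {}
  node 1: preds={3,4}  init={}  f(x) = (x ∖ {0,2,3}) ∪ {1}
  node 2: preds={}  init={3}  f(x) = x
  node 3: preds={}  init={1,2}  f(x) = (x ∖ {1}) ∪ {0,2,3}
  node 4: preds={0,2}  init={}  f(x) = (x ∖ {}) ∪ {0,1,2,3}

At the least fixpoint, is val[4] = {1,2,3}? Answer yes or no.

no

Iteration log — 6 steps:
  step 1. node 0  ⊔preds={}  new={2,3}  stable
  step 2. node 1  ⊔preds={1,2}  new={1}  old={}  +wl: 
  step 3. node 2  ⊔preds={}  new={3}  stable
  step 4. node 3  ⊔preds={}  new={0,1,2,3}  old={1,2}  +wl: 1
  step 5. node 4  ⊔preds={2,3}  new={0,1,2,3}  old={}  +wl: 
  step 6. node 1  ⊔preds={0,1,2,3}  new={1}  stable

Least fixpoint reached:
  node 0: {2,3}
  node 1: {1}
  node 2: {3}
  node 3: {0,1,2,3}
  node 4: {0,1,2,3}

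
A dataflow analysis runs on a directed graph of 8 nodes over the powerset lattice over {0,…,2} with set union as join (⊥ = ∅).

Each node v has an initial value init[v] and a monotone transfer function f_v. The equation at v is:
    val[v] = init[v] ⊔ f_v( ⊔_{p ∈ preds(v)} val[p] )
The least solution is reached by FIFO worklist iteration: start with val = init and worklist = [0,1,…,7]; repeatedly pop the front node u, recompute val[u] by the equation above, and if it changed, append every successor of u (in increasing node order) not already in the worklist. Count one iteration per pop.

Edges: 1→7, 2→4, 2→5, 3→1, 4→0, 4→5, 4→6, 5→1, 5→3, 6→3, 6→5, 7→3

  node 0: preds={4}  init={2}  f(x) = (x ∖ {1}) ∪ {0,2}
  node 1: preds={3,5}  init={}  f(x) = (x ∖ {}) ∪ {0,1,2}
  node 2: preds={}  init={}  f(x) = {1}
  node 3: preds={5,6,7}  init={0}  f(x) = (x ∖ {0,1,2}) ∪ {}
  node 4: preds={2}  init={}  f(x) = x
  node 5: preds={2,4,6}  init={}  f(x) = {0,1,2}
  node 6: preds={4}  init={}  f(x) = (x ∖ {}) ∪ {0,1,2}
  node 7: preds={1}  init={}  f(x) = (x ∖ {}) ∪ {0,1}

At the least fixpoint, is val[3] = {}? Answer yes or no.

no

Trace (12 dequeues):
  [1] u=0 | in {} | out {0,2} | prev {2} | push {}
  [2] u=1 | in {0} | out {0,1,2} | prev {} | push {}
  [3] u=2 | in {} | out {1} | prev {} | push {}
  [4] u=3 | in {} | out {0} | ==
  [5] u=4 | in {1} | out {1} | prev {} | push {0}
  [6] u=5 | in {1} | out {0,1,2} | prev {} | push {1,3}
  [7] u=6 | in {1} | out {0,1,2} | prev {} | push {5}
  [8] u=7 | in {0,1,2} | out {0,1,2} | prev {} | push {}
  [9] u=0 | in {1} | out {0,2} | ==
  [10] u=1 | in {0,1,2} | out {0,1,2} | ==
  [11] u=3 | in {0,1,2} | out {0} | ==
  [12] u=5 | in {0,1,2} | out {0,1,2} | ==

Converged values:
  [0] {0,2}
  [1] {0,1,2}
  [2] {1}
  [3] {0}
  [4] {1}
  [5] {0,1,2}
  [6] {0,1,2}
  [7] {0,1,2}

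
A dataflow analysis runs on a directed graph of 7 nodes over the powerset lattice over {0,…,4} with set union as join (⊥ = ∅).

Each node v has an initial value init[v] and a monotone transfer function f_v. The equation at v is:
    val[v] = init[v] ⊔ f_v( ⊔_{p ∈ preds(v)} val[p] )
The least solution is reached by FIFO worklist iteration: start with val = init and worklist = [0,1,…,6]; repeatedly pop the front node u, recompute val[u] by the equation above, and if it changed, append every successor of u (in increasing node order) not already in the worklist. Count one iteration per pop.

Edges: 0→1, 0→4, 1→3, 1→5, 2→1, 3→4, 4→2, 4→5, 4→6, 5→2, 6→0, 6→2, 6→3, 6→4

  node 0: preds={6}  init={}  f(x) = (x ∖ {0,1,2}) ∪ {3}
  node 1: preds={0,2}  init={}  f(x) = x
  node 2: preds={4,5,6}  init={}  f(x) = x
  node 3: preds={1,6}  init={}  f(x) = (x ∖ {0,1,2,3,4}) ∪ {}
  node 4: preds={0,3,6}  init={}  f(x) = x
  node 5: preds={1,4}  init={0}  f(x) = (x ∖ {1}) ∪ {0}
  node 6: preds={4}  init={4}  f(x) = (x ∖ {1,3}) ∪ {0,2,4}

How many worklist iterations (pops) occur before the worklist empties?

Trace (18 dequeues):
  [1] u=0 | in {4} | out {3,4} | prev {} | push {}
  [2] u=1 | in {3,4} | out {3,4} | prev {} | push {}
  [3] u=2 | in {0,4} | out {0,4} | prev {} | push {1}
  [4] u=3 | in {3,4} | out {} | ==
  [5] u=4 | in {3,4} | out {3,4} | prev {} | push {2}
  [6] u=5 | in {3,4} | out {0,3,4} | prev {0} | push {}
  [7] u=6 | in {3,4} | out {0,2,4} | prev {4} | push {0,3,4}
  [8] u=1 | in {0,3,4} | out {0,3,4} | prev {3,4} | push {5}
  [9] u=2 | in {0,2,3,4} | out {0,2,3,4} | prev {0,4} | push {1}
  [10] u=0 | in {0,2,4} | out {3,4} | ==
  [11] u=3 | in {0,2,3,4} | out {} | ==
  [12] u=4 | in {0,2,3,4} | out {0,2,3,4} | prev {3,4} | push {2,6}
  [13] u=5 | in {0,2,3,4} | out {0,2,3,4} | prev {0,3,4} | push {}
  [14] u=1 | in {0,2,3,4} | out {0,2,3,4} | prev {0,3,4} | push {3,5}
  [15] u=2 | in {0,2,3,4} | out {0,2,3,4} | ==
  [16] u=6 | in {0,2,3,4} | out {0,2,4} | ==
  [17] u=3 | in {0,2,3,4} | out {} | ==
  [18] u=5 | in {0,2,3,4} | out {0,2,3,4} | ==

Converged values:
  [0] {3,4}
  [1] {0,2,3,4}
  [2] {0,2,3,4}
  [3] {}
  [4] {0,2,3,4}
  [5] {0,2,3,4}
  [6] {0,2,4}

18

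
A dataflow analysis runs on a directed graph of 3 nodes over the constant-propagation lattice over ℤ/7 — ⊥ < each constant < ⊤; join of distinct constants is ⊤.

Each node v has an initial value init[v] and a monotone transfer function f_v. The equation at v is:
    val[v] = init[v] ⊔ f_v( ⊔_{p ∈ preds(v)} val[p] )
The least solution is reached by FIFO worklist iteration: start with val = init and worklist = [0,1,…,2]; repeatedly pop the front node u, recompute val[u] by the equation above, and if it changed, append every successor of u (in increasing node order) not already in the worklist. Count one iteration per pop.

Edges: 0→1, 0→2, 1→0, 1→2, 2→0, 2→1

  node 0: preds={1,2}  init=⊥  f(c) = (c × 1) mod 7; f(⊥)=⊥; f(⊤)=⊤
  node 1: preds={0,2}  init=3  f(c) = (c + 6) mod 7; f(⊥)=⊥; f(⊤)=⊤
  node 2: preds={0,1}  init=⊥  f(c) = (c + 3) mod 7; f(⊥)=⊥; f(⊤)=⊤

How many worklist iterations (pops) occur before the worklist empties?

6

Worklist (6 pops):
  #1 pop 0: in=3 → 3 (was ⊥); enqueue []
  #2 pop 1: in=3 → ⊤ (was 3); enqueue [0]
  #3 pop 2: in=⊤ → ⊤ (was ⊥); enqueue [1]
  #4 pop 0: in=⊤ → ⊤ (was 3); enqueue [2]
  #5 pop 1: in=⊤ → ⊤ (no change)
  #6 pop 2: in=⊤ → ⊤ (no change)

Fixpoint:
  val[0] = ⊤
  val[1] = ⊤
  val[2] = ⊤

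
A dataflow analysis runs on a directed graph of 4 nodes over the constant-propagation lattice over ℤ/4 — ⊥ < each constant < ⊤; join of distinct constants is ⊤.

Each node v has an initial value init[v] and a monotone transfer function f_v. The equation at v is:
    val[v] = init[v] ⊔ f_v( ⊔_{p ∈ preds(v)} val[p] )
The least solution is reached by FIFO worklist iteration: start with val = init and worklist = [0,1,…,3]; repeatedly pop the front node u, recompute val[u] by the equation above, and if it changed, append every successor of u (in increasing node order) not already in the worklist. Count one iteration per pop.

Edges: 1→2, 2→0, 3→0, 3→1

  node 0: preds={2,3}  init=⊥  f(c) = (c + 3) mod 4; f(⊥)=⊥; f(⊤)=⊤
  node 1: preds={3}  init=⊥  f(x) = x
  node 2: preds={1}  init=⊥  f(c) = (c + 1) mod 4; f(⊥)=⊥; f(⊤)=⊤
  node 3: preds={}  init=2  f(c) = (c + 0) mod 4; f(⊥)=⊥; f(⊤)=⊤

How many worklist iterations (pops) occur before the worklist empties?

5

Worklist (5 pops):
  #1 pop 0: in=2 → 1 (was ⊥); enqueue []
  #2 pop 1: in=2 → 2 (was ⊥); enqueue []
  #3 pop 2: in=2 → 3 (was ⊥); enqueue [0]
  #4 pop 3: in=⊥ → 2 (no change)
  #5 pop 0: in=⊤ → ⊤ (was 1); enqueue []

Fixpoint:
  val[0] = ⊤
  val[1] = 2
  val[2] = 3
  val[3] = 2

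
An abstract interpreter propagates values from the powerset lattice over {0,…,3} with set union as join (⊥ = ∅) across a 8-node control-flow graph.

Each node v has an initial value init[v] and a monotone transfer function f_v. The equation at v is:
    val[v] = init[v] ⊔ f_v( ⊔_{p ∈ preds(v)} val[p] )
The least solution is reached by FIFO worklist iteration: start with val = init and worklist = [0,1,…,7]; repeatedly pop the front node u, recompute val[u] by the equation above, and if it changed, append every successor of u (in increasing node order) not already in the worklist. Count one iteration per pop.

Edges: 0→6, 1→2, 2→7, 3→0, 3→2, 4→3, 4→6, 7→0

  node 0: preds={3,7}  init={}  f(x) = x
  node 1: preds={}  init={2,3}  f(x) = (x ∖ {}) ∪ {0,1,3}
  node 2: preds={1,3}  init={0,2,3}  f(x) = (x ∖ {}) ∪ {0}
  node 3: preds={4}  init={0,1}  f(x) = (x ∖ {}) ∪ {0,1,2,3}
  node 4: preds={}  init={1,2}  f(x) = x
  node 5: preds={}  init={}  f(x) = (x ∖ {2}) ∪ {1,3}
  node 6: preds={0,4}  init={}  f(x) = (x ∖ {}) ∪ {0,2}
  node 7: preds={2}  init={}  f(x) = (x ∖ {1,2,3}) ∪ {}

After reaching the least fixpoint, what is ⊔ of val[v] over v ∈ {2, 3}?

Trace (11 dequeues):
  [1] u=0 | in {0,1} | out {0,1} | prev {} | push {}
  [2] u=1 | in {} | out {0,1,2,3} | prev {2,3} | push {}
  [3] u=2 | in {0,1,2,3} | out {0,1,2,3} | prev {0,2,3} | push {}
  [4] u=3 | in {1,2} | out {0,1,2,3} | prev {0,1} | push {0,2}
  [5] u=4 | in {} | out {1,2} | ==
  [6] u=5 | in {} | out {1,3} | prev {} | push {}
  [7] u=6 | in {0,1,2} | out {0,1,2} | prev {} | push {}
  [8] u=7 | in {0,1,2,3} | out {0} | prev {} | push {}
  [9] u=0 | in {0,1,2,3} | out {0,1,2,3} | prev {0,1} | push {6}
  [10] u=2 | in {0,1,2,3} | out {0,1,2,3} | ==
  [11] u=6 | in {0,1,2,3} | out {0,1,2,3} | prev {0,1,2} | push {}

Converged values:
  [0] {0,1,2,3}
  [1] {0,1,2,3}
  [2] {0,1,2,3}
  [3] {0,1,2,3}
  [4] {1,2}
  [5] {1,3}
  [6] {0,1,2,3}
  [7] {0}

{0,1,2,3}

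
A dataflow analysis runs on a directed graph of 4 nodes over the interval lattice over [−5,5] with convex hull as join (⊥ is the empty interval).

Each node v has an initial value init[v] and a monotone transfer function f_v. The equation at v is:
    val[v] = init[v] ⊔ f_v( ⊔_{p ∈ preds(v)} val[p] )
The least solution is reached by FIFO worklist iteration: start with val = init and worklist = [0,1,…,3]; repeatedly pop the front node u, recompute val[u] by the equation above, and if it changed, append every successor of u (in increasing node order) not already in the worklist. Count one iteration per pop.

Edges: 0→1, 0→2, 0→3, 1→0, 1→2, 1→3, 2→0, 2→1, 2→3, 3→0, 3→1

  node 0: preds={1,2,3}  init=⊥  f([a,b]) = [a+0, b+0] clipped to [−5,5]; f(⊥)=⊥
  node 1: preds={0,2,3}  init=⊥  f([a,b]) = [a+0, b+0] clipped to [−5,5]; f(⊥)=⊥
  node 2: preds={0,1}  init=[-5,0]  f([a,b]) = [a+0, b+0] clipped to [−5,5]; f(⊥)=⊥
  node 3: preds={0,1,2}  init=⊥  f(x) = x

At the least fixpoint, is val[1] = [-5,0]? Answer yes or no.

Trace (6 dequeues):
  [1] u=0 | in [-5,0] | out [-5,0] | prev ⊥ | push {}
  [2] u=1 | in [-5,0] | out [-5,0] | prev ⊥ | push {0}
  [3] u=2 | in [-5,0] | out [-5,0] | ==
  [4] u=3 | in [-5,0] | out [-5,0] | prev ⊥ | push {1}
  [5] u=0 | in [-5,0] | out [-5,0] | ==
  [6] u=1 | in [-5,0] | out [-5,0] | ==

Converged values:
  [0] [-5,0]
  [1] [-5,0]
  [2] [-5,0]
  [3] [-5,0]

yes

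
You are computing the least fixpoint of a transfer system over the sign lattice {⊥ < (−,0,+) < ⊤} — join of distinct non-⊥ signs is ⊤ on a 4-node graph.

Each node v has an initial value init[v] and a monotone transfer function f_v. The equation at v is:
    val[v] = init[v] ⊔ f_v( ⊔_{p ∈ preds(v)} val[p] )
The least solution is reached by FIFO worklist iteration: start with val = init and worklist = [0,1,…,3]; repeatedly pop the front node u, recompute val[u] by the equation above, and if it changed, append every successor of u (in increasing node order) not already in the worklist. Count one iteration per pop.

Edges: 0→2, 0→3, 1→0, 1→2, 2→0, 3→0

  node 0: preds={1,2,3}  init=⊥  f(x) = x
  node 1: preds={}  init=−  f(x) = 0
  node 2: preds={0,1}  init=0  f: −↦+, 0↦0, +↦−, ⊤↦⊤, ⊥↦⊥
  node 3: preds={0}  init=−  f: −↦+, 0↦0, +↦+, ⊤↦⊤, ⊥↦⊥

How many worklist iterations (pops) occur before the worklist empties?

5

Worklist (5 pops):
  #1 pop 0: in=⊤ → ⊤ (was ⊥); enqueue []
  #2 pop 1: in=⊥ → ⊤ (was −); enqueue [0]
  #3 pop 2: in=⊤ → ⊤ (was 0); enqueue []
  #4 pop 3: in=⊤ → ⊤ (was −); enqueue []
  #5 pop 0: in=⊤ → ⊤ (no change)

Fixpoint:
  val[0] = ⊤
  val[1] = ⊤
  val[2] = ⊤
  val[3] = ⊤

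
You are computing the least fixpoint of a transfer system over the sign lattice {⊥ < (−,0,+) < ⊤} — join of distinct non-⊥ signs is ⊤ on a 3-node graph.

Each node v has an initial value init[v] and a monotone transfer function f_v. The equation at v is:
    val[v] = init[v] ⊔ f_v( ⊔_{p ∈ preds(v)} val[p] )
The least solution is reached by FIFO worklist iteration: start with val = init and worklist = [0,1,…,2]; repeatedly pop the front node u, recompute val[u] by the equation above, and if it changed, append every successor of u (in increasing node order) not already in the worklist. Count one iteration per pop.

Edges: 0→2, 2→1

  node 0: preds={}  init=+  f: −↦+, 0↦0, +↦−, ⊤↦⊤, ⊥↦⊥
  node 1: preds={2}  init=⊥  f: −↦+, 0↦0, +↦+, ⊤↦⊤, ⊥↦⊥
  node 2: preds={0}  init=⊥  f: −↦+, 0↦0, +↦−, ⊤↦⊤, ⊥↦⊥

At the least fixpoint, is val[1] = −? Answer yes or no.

Worklist (4 pops):
  #1 pop 0: in=⊥ → + (no change)
  #2 pop 1: in=⊥ → ⊥ (no change)
  #3 pop 2: in=+ → − (was ⊥); enqueue [1]
  #4 pop 1: in=− → + (was ⊥); enqueue []

Fixpoint:
  val[0] = +
  val[1] = +
  val[2] = −

no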